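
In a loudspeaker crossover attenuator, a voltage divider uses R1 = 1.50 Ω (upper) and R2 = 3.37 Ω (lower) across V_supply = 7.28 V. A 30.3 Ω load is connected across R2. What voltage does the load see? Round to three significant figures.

V_out ≈ 4.87 V

The load sits in parallel with R2, giving an effective lower resistance R2' = R2·R_L/(R2+R_L) = 3.033 Ω.
Then V_out = V_supply · R2'/(R1 + R2') = 7.28 × 3.033/4.533 = 4.871 V.
(Unloaded it would be 5.04 V; the load pulls it down.)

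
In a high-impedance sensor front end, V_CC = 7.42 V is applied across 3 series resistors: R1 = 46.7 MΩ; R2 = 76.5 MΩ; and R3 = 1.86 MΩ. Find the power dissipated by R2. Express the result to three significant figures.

P ≈ 0.269 µW

The common current is I = 7.42/125.1 = 0.05933 µA.
P = I²R = 0.003520 × 76.5 = 0.2693 µW.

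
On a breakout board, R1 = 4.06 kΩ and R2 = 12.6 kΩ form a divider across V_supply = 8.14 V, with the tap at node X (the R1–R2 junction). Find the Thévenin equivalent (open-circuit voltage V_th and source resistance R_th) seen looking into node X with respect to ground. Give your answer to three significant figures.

V_th ≈ 6.16 V, R_th ≈ 3.07 kΩ

With X open, the divider is unloaded: V_th = 8.14 × 12.6/16.66 = 6.156 V.
With V_supply suppressed (replaced by a short), R_th = R1 ‖ R2 = (4.060 × 12.6)/(4.060 + 12.6) = 3.071 kΩ.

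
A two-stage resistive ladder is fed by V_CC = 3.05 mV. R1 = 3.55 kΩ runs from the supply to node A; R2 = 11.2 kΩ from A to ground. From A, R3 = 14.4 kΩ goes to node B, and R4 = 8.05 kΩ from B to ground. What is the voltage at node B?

V_B ≈ 0.741 mV

Node A sees R2 in parallel with the series input of stage 2, R3 + R4 = 22.45 kΩ.
R2 ‖ (R3+R4) = 7.472 kΩ.
V_A = 3.05 × 7.472/(3.55 + 7.472) = 2.068 mV.
Then the unloaded second divider: V_B = V_A × R4/(R3+R4) = 2.068 × 0.3586 = 0.7414 mV.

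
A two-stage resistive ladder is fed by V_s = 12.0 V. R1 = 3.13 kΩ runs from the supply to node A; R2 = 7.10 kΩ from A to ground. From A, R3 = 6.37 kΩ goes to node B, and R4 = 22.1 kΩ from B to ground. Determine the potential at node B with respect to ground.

The second stage (R3 + R4 = 28.47 kΩ) loads node A in parallel with R2.
Effective lower resistance at A: R2 ‖ 28.47 = 5.683 kΩ.
So V_A = 12.0 × 0.6448 = 7.738 V.
Stage 2 is unloaded, so V_B = V_A · R4/(R3+R4) = 7.738 × 22.1/28.47 = 6.007 V.

V_B ≈ 6.01 V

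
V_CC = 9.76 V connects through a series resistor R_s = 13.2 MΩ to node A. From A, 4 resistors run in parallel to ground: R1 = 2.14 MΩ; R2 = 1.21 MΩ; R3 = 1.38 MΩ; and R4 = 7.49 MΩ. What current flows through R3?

Combine the parallel branches: R_p = (1/2.14 + 1/1.21 + 1/1.38 + 1/7.49)⁻¹ = 0.4647 MΩ.
V_A = 9.76 × 0.4647/13.66 = 0.3319 V.
Branch current I = V_A/R3 = 0.3319/1.38 = 0.2405 µA.

I ≈ 0.241 µA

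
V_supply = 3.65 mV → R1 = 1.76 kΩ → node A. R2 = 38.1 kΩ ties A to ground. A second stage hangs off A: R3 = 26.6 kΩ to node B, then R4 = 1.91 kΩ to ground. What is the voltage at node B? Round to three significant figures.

V_B ≈ 0.221 mV

Node A sees R2 in parallel with the series input of stage 2, R3 + R4 = 28.51 kΩ.
Effective lower resistance at A: R2 ‖ 28.51 = 16.31 kΩ.
So V_A = 3.65 × 0.9026 = 3.294 mV.
Stage 2 is unloaded, so V_B = V_A · R4/(R3+R4) = 3.294 × 1.91/28.51 = 0.2207 mV.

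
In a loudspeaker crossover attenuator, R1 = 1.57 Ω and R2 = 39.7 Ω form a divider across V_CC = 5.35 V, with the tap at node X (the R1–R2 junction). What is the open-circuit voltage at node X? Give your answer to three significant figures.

Open-circuit (no load on X): V_th = V_CC · R2/(R1 + R2) = 5.35 × 39.7/(1.570 + 39.7) = 5.146 V.

V_th ≈ 5.15 V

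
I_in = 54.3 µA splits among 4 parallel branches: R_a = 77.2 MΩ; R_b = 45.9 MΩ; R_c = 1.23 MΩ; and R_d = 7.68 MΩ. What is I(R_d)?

I ≈ 7.23 µA

ΣG = 1/77.2 + 1/45.9 + 1/1.23 + 1/7.68 = 0.9780.
Current divider: I(R_d) = I_in · G_k/ΣG = 54.3 × (0.1302/0.9780) = 54.3 × 0.1331 = 7.230 µA.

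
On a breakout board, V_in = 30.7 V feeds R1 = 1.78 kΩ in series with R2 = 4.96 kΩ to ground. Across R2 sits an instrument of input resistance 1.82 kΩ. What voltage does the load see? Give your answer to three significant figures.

R2 ‖ R_L = (4.96 × 1.82)/(4.96 + 1.82) = 1.331 kΩ.
Now apply the divider: V_out = 30.7 × 0.4279 = 13.14 V.
(Unloaded it would be 22.6 V; the load pulls it down.)

V_out ≈ 13.1 V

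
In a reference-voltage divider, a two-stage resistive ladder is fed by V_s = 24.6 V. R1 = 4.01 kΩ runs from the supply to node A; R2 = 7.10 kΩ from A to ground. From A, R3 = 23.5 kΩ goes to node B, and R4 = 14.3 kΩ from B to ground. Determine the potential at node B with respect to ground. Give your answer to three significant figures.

V_B ≈ 5.57 V

The second stage (R3 + R4 = 37.80 kΩ) loads node A in parallel with R2.
R2 ‖ (R3+R4) = 5.977 kΩ.
V_A = 24.6 × 5.977/(4.01 + 5.977) = 14.72 V.
Stage 2 is unloaded, so V_B = V_A · R4/(R3+R4) = 14.72 × 14.3/37.80 = 5.570 V.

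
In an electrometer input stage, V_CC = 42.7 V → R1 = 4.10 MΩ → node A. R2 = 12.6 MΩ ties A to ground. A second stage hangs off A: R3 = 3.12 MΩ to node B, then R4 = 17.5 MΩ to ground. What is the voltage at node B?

V_B ≈ 23.8 V

The second stage (R3 + R4 = 20.62 MΩ) loads node A in parallel with R2.
Effective lower resistance at A: R2 ‖ 20.62 = 7.821 MΩ.
V_A = 42.7 × 7.821/(4.10 + 7.821) = 28.01 V.
Stage 2 is unloaded, so V_B = V_A · R4/(R3+R4) = 28.01 × 17.5/20.62 = 23.78 V.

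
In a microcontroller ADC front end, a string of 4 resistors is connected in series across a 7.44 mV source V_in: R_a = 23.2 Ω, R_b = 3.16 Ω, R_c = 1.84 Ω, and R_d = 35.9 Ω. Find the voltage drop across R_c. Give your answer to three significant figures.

V ≈ 0.214 mV

ΣR = 23.2 + 3.16 + 1.84 + 35.9 = 64.10 Ω.
V = V_in · R/ΣR = 7.44 × 0.02871 = 0.2136 mV.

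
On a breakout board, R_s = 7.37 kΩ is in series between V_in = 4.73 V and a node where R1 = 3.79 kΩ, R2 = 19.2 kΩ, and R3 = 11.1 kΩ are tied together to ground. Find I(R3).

I ≈ 0.107 mA

Combine the parallel branches: R_p = (1/3.79 + 1/19.2 + 1/11.1)⁻¹ = 2.463 kΩ.
V_A = 4.73 × 2.463/9.833 = 1.185 V.
I(R3) = V_A / R3 = 1.185/11.1 = 0.1067 mA.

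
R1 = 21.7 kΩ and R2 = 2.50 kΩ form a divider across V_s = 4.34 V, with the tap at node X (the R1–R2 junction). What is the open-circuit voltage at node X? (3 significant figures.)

V_th is the unloaded tap voltage: V_s · R2/(R1+R2) = 4.34 × 0.1033 = 0.4483 V.

V_th ≈ 0.448 V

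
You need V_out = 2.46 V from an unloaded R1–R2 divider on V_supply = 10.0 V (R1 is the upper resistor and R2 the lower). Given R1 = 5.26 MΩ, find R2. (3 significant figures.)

The divider ratio is R2/(R1+R2) = 2.46/10.0 = 0.2460.
So R2 = R1 · V_out/(V_supply − V_out) = 5.26 × 2.46/(10.0 − 2.46) = 5.26 × 0.3263 = 1.716 MΩ.

R2 ≈ 1.72 MΩ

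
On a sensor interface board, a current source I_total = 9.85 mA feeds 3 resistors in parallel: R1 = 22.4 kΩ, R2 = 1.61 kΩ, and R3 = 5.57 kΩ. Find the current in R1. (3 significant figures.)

ΣG = 1/22.4 + 1/1.61 + 1/5.57 = 0.8453.
R1 takes the fraction G_k/ΣG = 0.04464/0.8453 = 0.05281, so I = 9.85 × 0.05281 = 0.5202 mA.

I ≈ 0.520 mA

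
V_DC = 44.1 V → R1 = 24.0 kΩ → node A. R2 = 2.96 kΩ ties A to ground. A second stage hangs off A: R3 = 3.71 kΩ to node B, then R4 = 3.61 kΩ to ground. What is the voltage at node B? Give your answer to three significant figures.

V_B ≈ 1.76 V

The second stage (R3 + R4 = 7.320 kΩ) loads node A in parallel with R2.
R2 ‖ (R3+R4) = 2.108 kΩ.
V_A = 44.1 × 2.108/(24.0 + 2.108) = 3.560 V.
Then the unloaded second divider: V_B = V_A × R4/(R3+R4) = 3.560 × 0.4932 = 1.756 V.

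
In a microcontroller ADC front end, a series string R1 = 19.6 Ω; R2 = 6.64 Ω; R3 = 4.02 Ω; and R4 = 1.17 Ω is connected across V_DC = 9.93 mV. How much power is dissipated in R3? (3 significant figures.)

ΣR = 31.43 Ω → I = 9.93/31.43 = 0.3159 mA.
P = I²R = 0.09982 × 4.02 = 0.4013 µW.

P ≈ 0.401 µW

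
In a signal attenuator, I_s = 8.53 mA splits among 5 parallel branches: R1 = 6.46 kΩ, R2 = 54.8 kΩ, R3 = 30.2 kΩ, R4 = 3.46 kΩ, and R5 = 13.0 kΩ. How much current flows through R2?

ΣG = 1/6.46 + 1/54.8 + 1/30.2 + 1/3.46 + 1/13.0 = 0.5721.
By the current-divider rule, I = I_s · G_k/ΣG = 8.53 × 0.03190 = 0.2721 mA.

I ≈ 0.272 mA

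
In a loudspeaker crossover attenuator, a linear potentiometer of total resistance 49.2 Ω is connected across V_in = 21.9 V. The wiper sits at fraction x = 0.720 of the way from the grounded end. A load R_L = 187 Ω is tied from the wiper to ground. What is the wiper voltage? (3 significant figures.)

The pot divides into 13.78 Ω above the wiper and 35.42 Ω below.
(x·R_p) ‖ R_L = 29.78 Ω.
Then V_out = V_in · 29.78/(13.78 + 29.78) = 14.97 V.

V_out ≈ 15.0 V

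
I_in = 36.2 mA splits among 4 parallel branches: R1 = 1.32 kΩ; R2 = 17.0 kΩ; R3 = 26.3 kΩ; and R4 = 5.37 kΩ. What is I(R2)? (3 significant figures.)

I ≈ 2.05 mA

ΣG = 1/1.32 + 1/17.0 + 1/26.3 + 1/5.37 = 1.041.
Current divider: I(R2) = I_in · G_k/ΣG = 36.2 × (0.05882/1.041) = 36.2 × 0.05653 = 2.046 mA.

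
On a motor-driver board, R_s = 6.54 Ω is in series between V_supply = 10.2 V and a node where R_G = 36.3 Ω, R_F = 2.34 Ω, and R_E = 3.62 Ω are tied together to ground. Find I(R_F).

Parallel bank: R_p = 1/(1/36.3 + 1/2.34 + 1/3.62) = 1.368 Ω.
Node voltage V_A = V_supply · R_p/(R_s + R_p) = 10.2 × 0.1730 = 1.764 V.
I(R_F) = V_A / R_F = 1.764/2.34 = 0.7539 A.

I ≈ 0.754 A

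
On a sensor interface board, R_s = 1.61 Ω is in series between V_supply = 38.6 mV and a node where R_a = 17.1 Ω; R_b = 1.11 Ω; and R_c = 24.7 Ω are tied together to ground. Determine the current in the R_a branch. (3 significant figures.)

Combine the parallel branches: R_p = (1/17.1 + 1/1.11 + 1/24.7)⁻¹ = 1.000 Ω.
V_A = 38.6 × 1.000/2.610 = 14.79 mV.
Branch current I = V_A/R_a = 14.79/17.1 = 0.8649 mA.
(Check via current divider: I_total = 14.79 mA; share G_k/ΣG = 0.05849 → same result.)

I ≈ 0.865 mA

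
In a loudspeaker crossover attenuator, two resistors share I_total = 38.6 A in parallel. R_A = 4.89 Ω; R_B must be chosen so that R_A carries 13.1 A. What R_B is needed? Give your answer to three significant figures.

R_B ≈ 2.51 Ω

In a two-way split, I_A/I_total = R_B/(R_A + R_B).
13.1/38.6 = R_B/(R_A + R_B) → R_B = R_A · (0.3394)/(1 − 0.3394) = 4.89 × 0.5137 = 2.512 Ω.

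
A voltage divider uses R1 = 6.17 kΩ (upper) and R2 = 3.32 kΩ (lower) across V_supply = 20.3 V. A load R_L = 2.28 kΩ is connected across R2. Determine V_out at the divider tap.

V_out ≈ 3.65 V

First combine the lower leg with the load: R2 ‖ R_L = 1.352 kΩ.
Then V_out = V_supply · R2'/(R1 + R2') = 20.3 × 1.352/7.522 = 3.648 V.
(Unloaded it would be 7.10 V; the load pulls it down.)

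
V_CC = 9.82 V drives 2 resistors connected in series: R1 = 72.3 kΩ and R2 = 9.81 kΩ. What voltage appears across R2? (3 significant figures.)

ΣR = 72.3 + 9.81 = 82.11 kΩ.
V = V_CC · R/ΣR = 9.82 × 0.1195 = 1.173 V.

V ≈ 1.17 V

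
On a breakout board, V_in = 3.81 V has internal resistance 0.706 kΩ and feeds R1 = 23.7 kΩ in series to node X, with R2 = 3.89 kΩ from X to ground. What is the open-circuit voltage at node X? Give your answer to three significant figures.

V_th ≈ 0.524 V

R1' = 0.706 + 23.7 = 24.41 kΩ (source resistance + R1).
With X open, the divider is unloaded: V_th = 3.81 × 3.89/28.30 = 0.5238 V.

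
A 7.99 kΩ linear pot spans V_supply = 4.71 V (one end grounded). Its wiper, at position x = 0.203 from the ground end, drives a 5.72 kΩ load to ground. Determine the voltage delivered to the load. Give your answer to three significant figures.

V_out ≈ 0.780 V

Lower segment x·R_p = 1.622 kΩ; upper segment (1−x)·R_p = 6.368 kΩ.
Lower segment in parallel with the load: 1.622 ‖ 5.72 = 1.264 kΩ.
V_out = 4.71 × 1.264/(6.368 + 1.264) = 0.7799 V.
(Unloaded: V_out = x·V_supply = 0.956 V.)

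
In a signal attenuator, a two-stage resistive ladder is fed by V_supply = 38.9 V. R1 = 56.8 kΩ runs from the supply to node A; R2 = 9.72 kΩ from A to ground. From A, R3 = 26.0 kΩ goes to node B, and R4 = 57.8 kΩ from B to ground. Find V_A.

V_A ≈ 5.17 V

The second stage (R3 + R4 = 83.80 kΩ) loads node A in parallel with R2.
R2 ‖ (R3+R4) = 8.710 kΩ.
V_A = 38.9 × 8.710/(56.8 + 8.710) = 5.172 V.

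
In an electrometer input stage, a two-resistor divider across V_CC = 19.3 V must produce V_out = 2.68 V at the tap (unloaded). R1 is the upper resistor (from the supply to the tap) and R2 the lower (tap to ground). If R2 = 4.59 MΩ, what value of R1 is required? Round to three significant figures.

R1 ≈ 28.5 MΩ

Required fraction k = V_out/V_CC = 0.1389.
Rearranging, R1 = R2·(1−k)/k = 4.59 × 6.201 = 28.46 MΩ.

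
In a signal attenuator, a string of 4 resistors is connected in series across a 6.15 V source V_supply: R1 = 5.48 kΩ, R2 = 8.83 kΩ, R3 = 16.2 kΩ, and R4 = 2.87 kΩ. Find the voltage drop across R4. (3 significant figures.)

V ≈ 0.529 V

Total series resistance ΣR = 5.48 + 8.83 + 16.2 + 2.87 = 33.38 kΩ.
By the voltage-divider rule, V = 6.15 × 2.870/33.38 = 0.5288 V.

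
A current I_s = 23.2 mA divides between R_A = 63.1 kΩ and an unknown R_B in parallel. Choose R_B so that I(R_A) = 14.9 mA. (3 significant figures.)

R_B ≈ 113 kΩ

In a two-way split, I_A/I_s = R_B/(R_A + R_B).
With f = 0.6422, R_B = R_A · f/(1−f) = 63.1 × 1.795 = 113.3 kΩ.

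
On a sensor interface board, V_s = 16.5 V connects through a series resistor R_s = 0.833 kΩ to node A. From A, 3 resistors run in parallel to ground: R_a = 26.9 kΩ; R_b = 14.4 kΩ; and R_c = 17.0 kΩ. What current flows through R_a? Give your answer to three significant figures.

Equivalent of the parallel group: R_p = 6.044 kΩ.
V_A by voltage divider: V_A = 16.5 × 6.044/(0.833 + 6.044) = 14.50 V.
I(R_a) = V_A / R_a = 14.50/26.9 = 0.5391 mA.
(Check via current divider: I_total = 2.399 mA; share G_k/ΣG = 0.2247 → same result.)

I ≈ 0.539 mA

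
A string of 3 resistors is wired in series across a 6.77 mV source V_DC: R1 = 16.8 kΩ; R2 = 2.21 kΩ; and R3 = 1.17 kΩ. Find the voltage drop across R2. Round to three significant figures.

V ≈ 0.741 mV

ΣR = 16.8 + 2.21 + 1.17 = 20.18 kΩ.
By the voltage-divider rule, V = 6.77 × 2.210/20.18 = 0.7414 mV.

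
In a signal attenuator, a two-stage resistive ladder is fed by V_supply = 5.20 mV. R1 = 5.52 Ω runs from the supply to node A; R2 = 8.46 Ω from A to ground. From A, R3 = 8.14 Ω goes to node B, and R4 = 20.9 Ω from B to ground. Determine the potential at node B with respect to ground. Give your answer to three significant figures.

V_B ≈ 2.03 mV

Node A sees R2 in parallel with the series input of stage 2, R3 + R4 = 29.04 Ω.
R2 ‖ (R3+R4) = 6.551 Ω.
So V_A = 5.20 × 0.5427 = 2.822 mV.
Stage 2 is unloaded, so V_B = V_A · R4/(R3+R4) = 2.822 × 20.9/29.04 = 2.031 mV.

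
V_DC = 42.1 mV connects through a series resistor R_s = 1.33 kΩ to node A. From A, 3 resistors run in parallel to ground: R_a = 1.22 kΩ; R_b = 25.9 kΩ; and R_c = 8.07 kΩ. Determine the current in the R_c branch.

Combine the parallel branches: R_p = (1/1.22 + 1/25.9 + 1/8.07)⁻¹ = 1.018 kΩ.
V_A = 42.1 × 1.018/2.348 = 18.25 mV.
I(R_c) = V_A / R_c = 18.25/8.07 = 2.262 µA.

I ≈ 2.26 µA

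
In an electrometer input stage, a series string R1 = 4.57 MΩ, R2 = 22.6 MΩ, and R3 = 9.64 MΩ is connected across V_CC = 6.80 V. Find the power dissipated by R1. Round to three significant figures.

P ≈ 0.156 µW

The common current is I = 6.80/36.81 = 0.1847 µA.
V(R1) = I·R = 0.8442 V; P = V·I = 0.8442 × 0.1847 = 0.1560 µW.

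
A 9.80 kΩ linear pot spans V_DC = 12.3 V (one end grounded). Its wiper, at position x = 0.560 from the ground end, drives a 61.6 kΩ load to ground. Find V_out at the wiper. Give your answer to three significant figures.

Split the track: R_lower = x·R_p = 5.488 kΩ, R_upper = (1−x)·R_p = 4.312 kΩ.
Lower segment in parallel with the load: 5.488 ‖ 61.6 = 5.039 kΩ.
Loaded-divider output: V_out = 12.3 × 0.5389 = 6.628 V.
(Unloaded: V_out = x·V_DC = 6.89 V.)

V_out ≈ 6.63 V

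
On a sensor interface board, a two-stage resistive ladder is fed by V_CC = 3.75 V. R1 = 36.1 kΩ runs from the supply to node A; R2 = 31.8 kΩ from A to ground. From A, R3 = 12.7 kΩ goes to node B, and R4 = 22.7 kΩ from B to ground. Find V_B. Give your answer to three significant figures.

Node A sees R2 in parallel with the series input of stage 2, R3 + R4 = 35.40 kΩ.
R2 ‖ (R3+R4) = 16.75 kΩ.
First divider: V_A = V_CC · 16.75/(36.1 + 16.75) = 1.189 V.
Then the unloaded second divider: V_B = V_A × R4/(R3+R4) = 1.189 × 0.6412 = 0.7622 V.

V_B ≈ 0.762 V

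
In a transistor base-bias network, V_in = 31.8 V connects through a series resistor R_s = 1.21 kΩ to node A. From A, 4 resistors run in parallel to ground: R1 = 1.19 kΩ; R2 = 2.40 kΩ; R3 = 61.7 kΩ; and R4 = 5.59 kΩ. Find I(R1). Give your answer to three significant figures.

I ≈ 9.69 mA

Parallel bank: R_p = 1/(1/1.19 + 1/2.40 + 1/61.7 + 1/5.59) = 0.6887 kΩ.
V_A by voltage divider: V_A = 31.8 × 0.6887/(1.21 + 0.6887) = 11.53 V.
I(R1) = V_A / R1 = 11.53/1.19 = 9.693 mA.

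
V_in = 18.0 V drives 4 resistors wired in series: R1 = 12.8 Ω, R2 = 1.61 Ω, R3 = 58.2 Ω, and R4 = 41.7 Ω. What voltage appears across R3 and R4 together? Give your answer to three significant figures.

Total series resistance ΣR = 12.8 + 1.61 + 58.2 + 41.7 = 114.3 Ω.
R_{R3..R4} = 58.2 + 41.7 = 99.90 Ω.
V = V_in · R/ΣR = 18.0 × 0.8739 = 15.73 V.

V ≈ 15.7 V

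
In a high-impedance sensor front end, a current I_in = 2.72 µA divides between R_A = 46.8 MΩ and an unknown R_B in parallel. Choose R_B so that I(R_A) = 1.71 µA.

Two-branch current divider: I_A = I_in · R_B/(R_A + R_B).
1.71/2.72 = R_B/(R_A + R_B) → R_B = R_A · (0.6287)/(1 − 0.6287) = 46.8 × 1.693 = 79.24 MΩ.

R_B ≈ 79.2 MΩ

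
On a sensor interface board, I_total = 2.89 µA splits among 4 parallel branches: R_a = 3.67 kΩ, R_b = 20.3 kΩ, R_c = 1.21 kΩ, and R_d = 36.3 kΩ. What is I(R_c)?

Total conductance ΣG = 1/3.67 + 1/20.3 + 1/1.21 + 1/36.3 = 1.176 (units of 1/kΩ).
By the current-divider rule, I = I_total · G_k/ΣG = 2.89 × 0.7029 = 2.031 µA.

I ≈ 2.03 µA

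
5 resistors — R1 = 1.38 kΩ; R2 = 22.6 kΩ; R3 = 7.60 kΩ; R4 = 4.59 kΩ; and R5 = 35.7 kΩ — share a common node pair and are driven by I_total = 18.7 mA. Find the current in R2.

I ≈ 0.722 mA

Total conductance ΣG = 1/1.38 + 1/22.6 + 1/7.60 + 1/4.59 + 1/35.7 = 1.146 (units of 1/kΩ).
By the current-divider rule, I = I_total · G_k/ΣG = 18.7 × 0.03860 = 0.7218 mA.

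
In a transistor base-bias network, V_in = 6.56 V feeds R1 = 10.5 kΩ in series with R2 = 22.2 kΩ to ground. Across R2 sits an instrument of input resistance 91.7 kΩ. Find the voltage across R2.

V_out ≈ 4.13 V

First combine the lower leg with the load: R2 ‖ R_L = 17.87 kΩ.
Then V_out = V_in · R2'/(R1 + R2') = 6.56 × 17.87/28.37 = 4.132 V.
(Unloaded it would be 4.45 V; the load pulls it down.)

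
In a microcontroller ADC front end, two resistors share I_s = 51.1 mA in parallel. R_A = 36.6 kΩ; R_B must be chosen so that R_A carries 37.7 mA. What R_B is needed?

Two-branch current divider: I_A = I_s · R_B/(R_A + R_B).
37.7/51.1 = R_B/(R_A + R_B) → R_B = R_A · (0.7378)/(1 − 0.7378) = 36.6 × 2.813 = 103.0 kΩ.

R_B ≈ 103 kΩ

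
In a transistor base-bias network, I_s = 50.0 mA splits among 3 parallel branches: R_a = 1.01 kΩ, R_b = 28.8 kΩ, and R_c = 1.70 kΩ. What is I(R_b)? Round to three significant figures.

Total conductance ΣG = 1/1.01 + 1/28.8 + 1/1.70 = 1.613 (units of 1/kΩ).
R_b takes the fraction G_k/ΣG = 0.03472/1.613 = 0.02153, so I = 50.0 × 0.02153 = 1.076 mA.

I ≈ 1.08 mA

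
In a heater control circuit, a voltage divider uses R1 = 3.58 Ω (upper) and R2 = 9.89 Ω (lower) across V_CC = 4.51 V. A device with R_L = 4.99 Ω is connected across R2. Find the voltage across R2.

V_out ≈ 2.17 V

The load sits in parallel with R2, giving an effective lower resistance R2' = R2·R_L/(R2+R_L) = 3.317 Ω.
Then V_out = V_CC · R2'/(R1 + R2') = 4.51 × 3.317/6.897 = 2.169 V.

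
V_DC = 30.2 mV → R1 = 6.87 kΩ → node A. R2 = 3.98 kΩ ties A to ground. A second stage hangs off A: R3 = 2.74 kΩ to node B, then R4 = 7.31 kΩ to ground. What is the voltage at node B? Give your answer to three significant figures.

Node A sees R2 in parallel with the series input of stage 2, R3 + R4 = 10.05 kΩ.
Effective lower resistance at A: R2 ‖ 10.05 = 2.851 kΩ.
V_A = 30.2 × 2.851/(6.87 + 2.851) = 8.857 mV.
Stage 2 is unloaded, so V_B = V_A · R4/(R3+R4) = 8.857 × 7.31/10.05 = 6.442 mV.

V_B ≈ 6.44 mV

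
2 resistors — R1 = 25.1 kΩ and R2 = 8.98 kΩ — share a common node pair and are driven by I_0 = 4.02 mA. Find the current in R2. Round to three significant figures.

I ≈ 2.96 mA

Two-branch current divider: I_k = I_0 · R_other/(R_1 + R_2).
I(R2) = 4.02 × 25.1/(25.1 + 8.98) = 4.02 × 0.7365 = 2.961 mA.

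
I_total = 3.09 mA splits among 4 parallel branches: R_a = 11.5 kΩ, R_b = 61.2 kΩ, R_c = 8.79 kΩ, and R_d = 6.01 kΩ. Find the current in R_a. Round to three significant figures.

I ≈ 0.701 mA

ΣG = 1/11.5 + 1/61.2 + 1/8.79 + 1/6.01 = 0.3835.
By the current-divider rule, I = I_total · G_k/ΣG = 3.09 × 0.2268 = 0.7007 mA.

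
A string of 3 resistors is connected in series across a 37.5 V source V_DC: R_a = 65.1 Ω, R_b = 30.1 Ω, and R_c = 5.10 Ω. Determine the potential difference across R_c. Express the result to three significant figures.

ΣR = 65.1 + 30.1 + 5.10 = 100.3 Ω.
Voltage divider: V = V_DC · (5.100 / 100.3) = 37.5 × 0.05085 = 1.907 V.

V ≈ 1.91 V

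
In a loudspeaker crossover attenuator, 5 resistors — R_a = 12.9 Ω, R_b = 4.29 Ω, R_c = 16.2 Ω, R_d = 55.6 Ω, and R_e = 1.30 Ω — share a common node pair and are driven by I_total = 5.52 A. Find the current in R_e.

ΣG = 1/12.9 + 1/4.29 + 1/16.2 + 1/55.6 + 1/1.30 = 1.160.
By the current-divider rule, I = I_total · G_k/ΣG = 5.52 × 0.6634 = 3.662 A.

I ≈ 3.66 A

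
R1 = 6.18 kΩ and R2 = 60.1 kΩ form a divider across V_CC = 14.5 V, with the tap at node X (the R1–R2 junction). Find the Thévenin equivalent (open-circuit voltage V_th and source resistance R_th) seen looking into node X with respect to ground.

V_th ≈ 13.1 V, R_th ≈ 5.60 kΩ

With X open, the divider is unloaded: V_th = 14.5 × 60.1/66.28 = 13.15 V.
Looking into X with the source shorted: R_th = R1·R2/(R1+R2) = 6.180 × 60.1/66.28 = 5.604 kΩ.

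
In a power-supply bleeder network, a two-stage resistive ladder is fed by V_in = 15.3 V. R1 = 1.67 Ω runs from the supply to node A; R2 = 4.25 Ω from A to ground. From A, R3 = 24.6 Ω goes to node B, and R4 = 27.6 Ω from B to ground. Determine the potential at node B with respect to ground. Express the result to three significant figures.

V_B ≈ 5.68 V

Looking into the second stage from A: R3 + R4 = 52.20 Ω appears in parallel with R2.
R2 ‖ (R3+R4) = 3.930 Ω.
First divider: V_A = V_in · 3.930/(1.67 + 3.930) = 10.74 V.
Then the unloaded second divider: V_B = V_A × R4/(R3+R4) = 10.74 × 0.5287 = 5.677 V.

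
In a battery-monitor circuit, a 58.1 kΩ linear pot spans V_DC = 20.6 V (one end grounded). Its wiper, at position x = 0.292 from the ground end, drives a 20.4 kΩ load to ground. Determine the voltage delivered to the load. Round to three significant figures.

V_out ≈ 3.79 V

The pot divides into 41.13 kΩ above the wiper and 16.97 kΩ below.
Lower segment in parallel with the load: 16.97 ‖ 20.4 = 9.262 kΩ.
Then V_out = V_DC · 9.262/(41.13 + 9.262) = 3.786 V.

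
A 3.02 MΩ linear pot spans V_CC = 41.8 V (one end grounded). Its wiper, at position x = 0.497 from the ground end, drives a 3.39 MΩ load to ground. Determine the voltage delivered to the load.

The pot divides into 1.519 MΩ above the wiper and 1.501 MΩ below.
R_L loads the lower segment: effective lower R = 1.040 MΩ.
Then V_out = V_CC · 1.040/(1.519 + 1.040) = 16.99 V.

V_out ≈ 17.0 V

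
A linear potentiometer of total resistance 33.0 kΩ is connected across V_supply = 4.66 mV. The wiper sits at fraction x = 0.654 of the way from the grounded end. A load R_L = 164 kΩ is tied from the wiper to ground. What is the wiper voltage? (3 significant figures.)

Split the track: R_lower = x·R_p = 21.58 kΩ, R_upper = (1−x)·R_p = 11.42 kΩ.
(x·R_p) ‖ R_L = 19.07 kΩ.
Then V_out = V_supply · 19.07/(11.42 + 19.07) = 2.915 mV.

V_out ≈ 2.91 mV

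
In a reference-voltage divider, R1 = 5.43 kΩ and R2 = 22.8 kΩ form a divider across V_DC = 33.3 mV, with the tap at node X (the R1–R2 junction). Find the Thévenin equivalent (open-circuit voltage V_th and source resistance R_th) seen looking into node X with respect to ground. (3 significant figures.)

With X open, the divider is unloaded: V_th = 33.3 × 22.8/28.23 = 26.89 mV.
Zeroing V_DC shorts the top of R1 to ground, so R_th = R1 ‖ R2 = 4.386 kΩ.

V_th ≈ 26.9 mV, R_th ≈ 4.39 kΩ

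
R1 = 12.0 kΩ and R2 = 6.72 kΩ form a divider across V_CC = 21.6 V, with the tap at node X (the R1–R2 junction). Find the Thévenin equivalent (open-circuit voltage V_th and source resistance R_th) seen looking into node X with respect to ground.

Open-circuit (no load on X): V_th = V_CC · R2/(R1 + R2) = 21.6 × 6.72/(12.00 + 6.72) = 7.754 V.
With V_CC suppressed (replaced by a short), R_th = R1 ‖ R2 = (12.00 × 6.72)/(12.00 + 6.72) = 4.308 kΩ.

V_th ≈ 7.75 V, R_th ≈ 4.31 kΩ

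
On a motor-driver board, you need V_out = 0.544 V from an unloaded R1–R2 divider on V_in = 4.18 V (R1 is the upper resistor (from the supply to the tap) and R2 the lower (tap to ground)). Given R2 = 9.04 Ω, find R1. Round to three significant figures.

R1 ≈ 60.4 Ω

V_out/V_in = R2/(R1+R2) = 0.1301.
Rearranging, R1 = R2·(1−k)/k = 9.04 × 6.684 = 60.42 Ω.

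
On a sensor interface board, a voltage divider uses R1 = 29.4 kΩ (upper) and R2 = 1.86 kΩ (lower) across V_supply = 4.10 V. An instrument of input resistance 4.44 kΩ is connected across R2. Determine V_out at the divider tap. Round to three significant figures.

R2 ‖ R_L = (1.86 × 4.44)/(1.86 + 4.44) = 1.311 kΩ.
Then V_out = V_supply · R2'/(R1 + R2') = 4.10 × 1.311/30.71 = 0.1750 V.

V_out ≈ 0.175 V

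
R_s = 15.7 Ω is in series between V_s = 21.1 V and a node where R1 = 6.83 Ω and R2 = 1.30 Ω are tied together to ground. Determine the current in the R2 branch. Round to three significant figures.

I ≈ 1.06 A

Parallel bank: R_p = 1/(1/6.83 + 1/1.30) = 1.092 Ω.
Node voltage V_A = V_s · R_p/(R_s + R_p) = 21.1 × 0.06504 = 1.372 V.
I(R2) = V_A / R2 = 1.372/1.30 = 1.056 A.
(Check via current divider: I_total = 1.257 A; share G_k/ΣG = 0.8401 → same result.)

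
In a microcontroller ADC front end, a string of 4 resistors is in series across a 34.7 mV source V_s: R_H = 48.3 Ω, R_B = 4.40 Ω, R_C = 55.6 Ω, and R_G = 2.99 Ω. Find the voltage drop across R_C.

ΣR = 48.3 + 4.40 + 55.6 + 2.99 = 111.3 Ω.
By the voltage-divider rule, V = 34.7 × 55.60/111.3 = 17.34 mV.

V ≈ 17.3 mV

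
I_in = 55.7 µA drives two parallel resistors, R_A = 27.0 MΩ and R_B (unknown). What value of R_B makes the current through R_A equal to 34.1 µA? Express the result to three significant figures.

The fraction through R_A equals R_B/(R_A+R_B).
34.1/55.7 = R_B/(R_A + R_B) → R_B = R_A · (0.6122)/(1 − 0.6122) = 27.0 × 1.579 = 42.62 MΩ.

R_B ≈ 42.6 MΩ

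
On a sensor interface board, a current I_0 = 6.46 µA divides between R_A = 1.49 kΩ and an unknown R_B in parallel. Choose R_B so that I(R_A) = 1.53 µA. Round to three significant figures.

In a two-way split, I_A/I_0 = R_B/(R_A + R_B).
1.53/6.46 = R_B/(R_A + R_B) → R_B = R_A · (0.2368)/(1 − 0.2368) = 1.49 × 0.3103 = 0.4624 kΩ.

R_B ≈ 0.462 kΩ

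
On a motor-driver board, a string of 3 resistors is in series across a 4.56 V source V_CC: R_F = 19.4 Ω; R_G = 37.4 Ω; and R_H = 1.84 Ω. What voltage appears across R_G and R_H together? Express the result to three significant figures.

V ≈ 3.05 V

Series total: ΣR = 19.4 + 37.4 + 1.84 = 58.64 Ω.
R_{R_G..R_H} = 37.4 + 1.84 = 39.24 Ω.
Voltage divider: V = V_CC · (39.24 / 58.64) = 4.56 × 0.6692 = 3.051 V.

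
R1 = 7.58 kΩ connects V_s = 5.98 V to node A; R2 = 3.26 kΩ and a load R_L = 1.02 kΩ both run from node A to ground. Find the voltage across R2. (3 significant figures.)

V_out ≈ 0.556 V

R2 ‖ R_L = (3.26 × 1.02)/(3.26 + 1.02) = 0.7769 kΩ.
Now apply the divider: V_out = 5.98 × 0.09297 = 0.5559 V.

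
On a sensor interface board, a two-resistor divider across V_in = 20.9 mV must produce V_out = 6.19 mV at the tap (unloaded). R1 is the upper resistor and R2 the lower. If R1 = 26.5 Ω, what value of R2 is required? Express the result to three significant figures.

R2 ≈ 11.2 Ω

The divider ratio is R2/(R1+R2) = 6.19/20.9 = 0.2962.
R2 = R1 · 0.2962/(1 − 0.2962) = 11.15 Ω.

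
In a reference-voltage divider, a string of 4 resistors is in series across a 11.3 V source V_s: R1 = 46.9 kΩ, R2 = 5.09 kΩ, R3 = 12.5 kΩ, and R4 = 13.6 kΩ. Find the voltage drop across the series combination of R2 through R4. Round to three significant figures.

Series total: ΣR = 46.9 + 5.09 + 12.5 + 13.6 = 78.09 kΩ.
R_{R2..R4} = 5.09 + 12.5 + 13.6 = 31.19 kΩ.
Voltage divider: V = V_s · (31.19 / 78.09) = 11.3 × 0.3994 = 4.513 V.

V ≈ 4.51 V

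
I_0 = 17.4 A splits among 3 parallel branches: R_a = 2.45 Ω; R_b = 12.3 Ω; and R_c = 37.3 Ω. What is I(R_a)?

I ≈ 13.8 A

Conductances: ΣG = 1/2.45 + 1/12.3 + 1/37.3 = 0.5163 (1/Ω).
Current divider: I(R_a) = I_0 · G_k/ΣG = 17.4 × (0.4082/0.5163) = 17.4 × 0.7906 = 13.76 A.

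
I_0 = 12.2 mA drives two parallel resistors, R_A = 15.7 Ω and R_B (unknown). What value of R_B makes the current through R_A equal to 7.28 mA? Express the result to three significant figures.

The fraction through R_A equals R_B/(R_A+R_B).
With f = 0.5967, R_B = R_A · f/(1−f) = 15.7 × 1.480 = 23.23 Ω.

R_B ≈ 23.2 Ω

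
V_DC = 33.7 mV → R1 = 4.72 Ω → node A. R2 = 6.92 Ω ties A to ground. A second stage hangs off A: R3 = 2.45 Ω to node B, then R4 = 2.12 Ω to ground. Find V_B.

The second stage (R3 + R4 = 4.570 Ω) loads node A in parallel with R2.
Effective lower resistance at A: R2 ‖ 4.570 = 2.752 Ω.
So V_A = 33.7 × 0.3683 = 12.41 mV.
V_B = V_A × 0.4639 = 5.758 mV.

V_B ≈ 5.76 mV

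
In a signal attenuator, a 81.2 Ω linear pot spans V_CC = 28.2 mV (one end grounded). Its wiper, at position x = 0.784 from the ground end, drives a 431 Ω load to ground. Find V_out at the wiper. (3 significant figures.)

V_out ≈ 21.4 mV

Split the track: R_lower = x·R_p = 63.66 Ω, R_upper = (1−x)·R_p = 17.54 Ω.
(x·R_p) ‖ R_L = 55.47 Ω.
Loaded-divider output: V_out = 28.2 × 0.7598 = 21.43 mV.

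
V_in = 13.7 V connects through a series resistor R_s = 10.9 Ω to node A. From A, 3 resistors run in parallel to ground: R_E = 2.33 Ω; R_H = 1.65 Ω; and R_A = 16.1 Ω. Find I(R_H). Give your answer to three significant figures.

Parallel bank: R_p = 1/(1/2.33 + 1/1.65 + 1/16.1) = 0.9113 Ω.
V_A by voltage divider: V_A = 13.7 × 0.9113/(10.9 + 0.9113) = 1.057 V.
I(R_H) = V_A / R_H = 1.057/1.65 = 0.6406 A.

I ≈ 0.641 A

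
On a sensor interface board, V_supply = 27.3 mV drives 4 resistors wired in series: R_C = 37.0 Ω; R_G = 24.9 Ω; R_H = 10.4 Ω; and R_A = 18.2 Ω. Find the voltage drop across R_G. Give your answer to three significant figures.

Total series resistance ΣR = 37.0 + 24.9 + 10.4 + 18.2 = 90.50 Ω.
V = V_supply · R/ΣR = 27.3 × 0.2751 = 7.511 mV.

V ≈ 7.51 mV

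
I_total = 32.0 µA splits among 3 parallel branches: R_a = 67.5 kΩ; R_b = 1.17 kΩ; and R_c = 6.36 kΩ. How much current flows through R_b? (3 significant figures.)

Total conductance ΣG = 1/67.5 + 1/1.17 + 1/6.36 = 1.027 (units of 1/kΩ).
By the current-divider rule, I = I_total · G_k/ΣG = 32.0 × 0.8324 = 26.64 µA.

I ≈ 26.6 µA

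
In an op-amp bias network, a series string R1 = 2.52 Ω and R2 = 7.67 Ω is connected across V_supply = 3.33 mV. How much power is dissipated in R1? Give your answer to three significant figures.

P ≈ 0.269 µW

ΣR = 10.19 Ω → I = 3.33/10.19 = 0.3268 mA.
V(R1) = I·R = 0.8235 mV; P = V·I = 0.8235 × 0.3268 = 0.2691 µW.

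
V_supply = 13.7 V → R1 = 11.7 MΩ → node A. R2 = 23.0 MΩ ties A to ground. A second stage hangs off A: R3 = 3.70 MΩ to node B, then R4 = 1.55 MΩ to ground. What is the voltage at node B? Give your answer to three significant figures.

Node A sees R2 in parallel with the series input of stage 2, R3 + R4 = 5.250 MΩ.
R2 ‖ (R3+R4) = 4.274 MΩ.
First divider: V_A = V_supply · 4.274/(11.7 + 4.274) = 3.666 V.
Stage 2 is unloaded, so V_B = V_A · R4/(R3+R4) = 3.666 × 1.55/5.250 = 1.082 V.

V_B ≈ 1.08 V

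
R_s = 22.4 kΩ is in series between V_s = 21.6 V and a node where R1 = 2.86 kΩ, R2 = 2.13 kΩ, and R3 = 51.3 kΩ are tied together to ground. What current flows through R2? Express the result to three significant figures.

Parallel bank: R_p = 1/(1/2.86 + 1/2.13 + 1/51.3) = 1.192 kΩ.
V_A = 21.6 × 1.192/23.59 = 1.092 V.
Branch current I = V_A/R2 = 1.092/2.13 = 0.5125 mA.

I ≈ 0.513 mA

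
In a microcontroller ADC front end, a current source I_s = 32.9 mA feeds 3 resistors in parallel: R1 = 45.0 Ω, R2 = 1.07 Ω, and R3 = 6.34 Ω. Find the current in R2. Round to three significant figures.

I ≈ 27.6 mA

Conductances: ΣG = 1/45.0 + 1/1.07 + 1/6.34 = 1.115 (1/Ω).
R2 takes the fraction G_k/ΣG = 0.9346/1.115 = 0.8385, so I = 32.9 × 0.8385 = 27.59 mA.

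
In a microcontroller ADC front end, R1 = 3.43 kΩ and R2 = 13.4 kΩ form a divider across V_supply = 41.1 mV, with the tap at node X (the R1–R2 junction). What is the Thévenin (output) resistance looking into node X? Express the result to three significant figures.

Zeroing V_supply shorts the top of R1 to ground, so R_th = R1 ‖ R2 = 2.731 kΩ.

R_th ≈ 2.73 kΩ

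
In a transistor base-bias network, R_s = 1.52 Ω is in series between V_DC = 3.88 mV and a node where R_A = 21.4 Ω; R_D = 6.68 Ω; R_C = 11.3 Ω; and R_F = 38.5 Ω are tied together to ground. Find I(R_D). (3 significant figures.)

Parallel bank: R_p = 1/(1/21.4 + 1/6.68 + 1/11.3 + 1/38.5) = 3.216 Ω.
V_A = 3.88 × 3.216/4.736 = 2.635 mV.
I(R_D) = V_A / R_D = 2.635/6.68 = 0.3944 mA.
(Equivalently: I_total = 0.8192 mA, then current-divider fraction G_k/ΣG = 0.4815.)

I ≈ 0.394 mA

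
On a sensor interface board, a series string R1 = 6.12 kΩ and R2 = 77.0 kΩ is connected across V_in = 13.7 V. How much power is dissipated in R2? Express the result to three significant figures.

ΣR = 83.12 kΩ → I = 13.7/83.12 = 0.1648 mA.
P = I²R = 0.02717 × 77.0 = 2.092 mW.

P ≈ 2.09 mW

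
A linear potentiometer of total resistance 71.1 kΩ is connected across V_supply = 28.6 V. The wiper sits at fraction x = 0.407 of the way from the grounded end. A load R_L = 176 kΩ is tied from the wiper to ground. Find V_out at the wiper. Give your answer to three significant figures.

Split the track: R_lower = x·R_p = 28.94 kΩ, R_upper = (1−x)·R_p = 42.16 kΩ.
R_L loads the lower segment: effective lower R = 24.85 kΩ.
V_out = 28.6 × 24.85/(42.16 + 24.85) = 10.61 V.
(Unloaded: V_out = x·V_supply = 11.6 V.)

V_out ≈ 10.6 V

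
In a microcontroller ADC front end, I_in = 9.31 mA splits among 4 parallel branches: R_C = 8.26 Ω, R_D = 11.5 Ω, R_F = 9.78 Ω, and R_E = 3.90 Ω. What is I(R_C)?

I ≈ 1.99 mA

Conductances: ΣG = 1/8.26 + 1/11.5 + 1/9.78 + 1/3.90 = 0.5667 (1/Ω).
R_C takes the fraction G_k/ΣG = 0.1211/0.5667 = 0.2136, so I = 9.31 × 0.2136 = 1.989 mA.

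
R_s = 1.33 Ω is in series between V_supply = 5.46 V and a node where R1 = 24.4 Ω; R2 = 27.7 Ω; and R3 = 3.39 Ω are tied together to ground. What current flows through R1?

I ≈ 0.150 A

Equivalent of the parallel group: R_p = 2.688 Ω.
V_A = 5.46 × 2.688/4.018 = 3.653 V.
Branch current I = V_A/R1 = 3.653/24.4 = 0.1497 A.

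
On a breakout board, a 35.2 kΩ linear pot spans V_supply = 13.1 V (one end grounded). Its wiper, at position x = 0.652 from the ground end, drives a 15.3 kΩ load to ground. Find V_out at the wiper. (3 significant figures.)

V_out ≈ 5.61 V

The pot divides into 12.25 kΩ above the wiper and 22.95 kΩ below.
Lower segment in parallel with the load: 22.95 ‖ 15.3 = 9.180 kΩ.
V_out = 13.1 × 9.180/(12.25 + 9.180) = 5.612 V.
(Unloaded: V_out = x·V_supply = 8.54 V.)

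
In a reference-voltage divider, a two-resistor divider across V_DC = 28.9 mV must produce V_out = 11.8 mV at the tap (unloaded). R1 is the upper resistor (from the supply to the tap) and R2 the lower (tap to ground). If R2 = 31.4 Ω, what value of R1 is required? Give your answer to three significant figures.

R1 ≈ 45.5 Ω

Required fraction k = V_out/V_DC = 0.4083.
R1 = R2·(1/k − 1) = 31.4 × 1.449 = 45.50 Ω.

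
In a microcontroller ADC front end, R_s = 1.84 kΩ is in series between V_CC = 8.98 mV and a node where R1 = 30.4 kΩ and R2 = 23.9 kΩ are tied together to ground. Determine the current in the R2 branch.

Parallel bank: R_p = 1/(1/30.4 + 1/23.9) = 13.38 kΩ.
Node voltage V_A = V_CC · R_p/(R_s + R_p) = 8.98 × 0.8791 = 7.894 mV.
I(R2) = V_A / R2 = 7.894/23.9 = 0.3303 µA.

I ≈ 0.330 µA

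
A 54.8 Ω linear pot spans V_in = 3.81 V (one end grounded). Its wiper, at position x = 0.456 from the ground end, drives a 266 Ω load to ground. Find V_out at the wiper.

Split the track: R_lower = x·R_p = 24.99 Ω, R_upper = (1−x)·R_p = 29.81 Ω.
Lower segment in parallel with the load: 24.99 ‖ 266 = 22.84 Ω.
Then V_out = V_in · 22.84/(29.81 + 22.84) = 1.653 V.

V_out ≈ 1.65 V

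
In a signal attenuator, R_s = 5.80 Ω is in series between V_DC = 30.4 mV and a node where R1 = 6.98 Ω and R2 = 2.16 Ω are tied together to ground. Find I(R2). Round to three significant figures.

Combine the parallel branches: R_p = (1/6.98 + 1/2.16)⁻¹ = 1.650 Ω.
Node voltage V_A = V_DC · R_p/(R_s + R_p) = 30.4 × 0.2214 = 6.731 mV.
Branch current I = V_A/R2 = 6.731/2.16 = 3.116 mA.
(Equivalently: I_total = 4.081 mA, then current-divider fraction G_k/ΣG = 0.7637.)

I ≈ 3.12 mA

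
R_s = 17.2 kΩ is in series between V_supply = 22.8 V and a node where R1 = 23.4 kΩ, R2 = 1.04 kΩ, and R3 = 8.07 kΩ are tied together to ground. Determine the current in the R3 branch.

Equivalent of the parallel group: R_p = 0.8864 kΩ.
V_A = 22.8 × 0.8864/18.09 = 1.117 V.
I(R3) = V_A / R3 = 1.117/8.07 = 0.1385 mA.

I ≈ 0.138 mA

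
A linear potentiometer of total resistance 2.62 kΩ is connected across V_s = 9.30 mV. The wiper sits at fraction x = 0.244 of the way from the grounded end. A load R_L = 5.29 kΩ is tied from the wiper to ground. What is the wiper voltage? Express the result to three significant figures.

The pot divides into 1.981 kΩ above the wiper and 0.6393 kΩ below.
(x·R_p) ‖ R_L = 0.5704 kΩ.
Loaded-divider output: V_out = 9.30 × 0.2236 = 2.079 mV.

V_out ≈ 2.08 mV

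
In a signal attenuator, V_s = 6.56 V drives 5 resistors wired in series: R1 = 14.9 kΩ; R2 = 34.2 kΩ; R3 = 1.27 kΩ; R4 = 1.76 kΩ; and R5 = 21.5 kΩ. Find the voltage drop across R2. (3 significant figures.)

V ≈ 3.05 V

ΣR = 14.9 + 34.2 + 1.27 + 1.76 + 21.5 = 73.63 kΩ.
Voltage divider: V = V_s · (34.20 / 73.63) = 6.56 × 0.4645 = 3.047 V.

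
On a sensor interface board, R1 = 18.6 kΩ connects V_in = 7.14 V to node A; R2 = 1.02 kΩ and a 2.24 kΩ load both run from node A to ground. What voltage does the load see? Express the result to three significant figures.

V_out ≈ 0.259 V

R2 ‖ R_L = (1.02 × 2.24)/(1.02 + 2.24) = 0.7009 kΩ.
Now apply the divider: V_out = 7.14 × 0.03631 = 0.2593 V.
(Unloaded it would be 0.371 V; the load pulls it down.)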